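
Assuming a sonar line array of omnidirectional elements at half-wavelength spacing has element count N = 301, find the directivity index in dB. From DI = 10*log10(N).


DI = 10*log10(301) = 24.79

24.79 dB


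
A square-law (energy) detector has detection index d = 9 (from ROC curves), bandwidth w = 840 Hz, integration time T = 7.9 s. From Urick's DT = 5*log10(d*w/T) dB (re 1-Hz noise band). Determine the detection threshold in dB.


14.9 dB


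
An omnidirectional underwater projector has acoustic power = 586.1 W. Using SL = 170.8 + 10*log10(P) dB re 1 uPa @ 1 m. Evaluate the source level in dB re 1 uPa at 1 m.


198.48 dB


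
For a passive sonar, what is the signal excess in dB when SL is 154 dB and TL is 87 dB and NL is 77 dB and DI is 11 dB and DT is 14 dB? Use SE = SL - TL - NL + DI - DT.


SE = SL - TL - NL + DI - DT = 154 - 87 - 77 + 11 - 14 = -13

-13 dB


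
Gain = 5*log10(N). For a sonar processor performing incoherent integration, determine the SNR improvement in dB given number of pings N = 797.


Gain = 5*log10(797) = 14.51

14.51 dB


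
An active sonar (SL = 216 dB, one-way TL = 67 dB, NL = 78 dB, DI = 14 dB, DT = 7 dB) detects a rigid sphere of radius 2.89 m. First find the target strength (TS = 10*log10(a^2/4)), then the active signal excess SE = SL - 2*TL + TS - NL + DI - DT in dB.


Step 1: TS = 10*log10(2.89^2/4) = 3.2 dB
Step 2: SE = SL - 2*TL + TS - NL + DI - DT = 216 - 2*67 + (3.2) - 78 + 14 - 7 = 14.2

14.2 dB


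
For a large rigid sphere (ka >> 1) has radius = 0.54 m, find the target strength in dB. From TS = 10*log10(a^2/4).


TS = 10*log10(0.54^2 / 4) = 10*log10(0.0729) = -11.37

-11.37 dB


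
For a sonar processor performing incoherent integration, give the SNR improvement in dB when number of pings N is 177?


Gain = 5*log10(177) = 11.24

11.24 dB


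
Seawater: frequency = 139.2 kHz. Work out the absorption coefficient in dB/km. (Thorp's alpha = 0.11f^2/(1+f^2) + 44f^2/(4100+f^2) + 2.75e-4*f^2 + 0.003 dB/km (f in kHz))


f^2 = 19376.64
alpha = 0.11*19376.64/(1+19376.64) + 44*19376.64/(4100+19376.64) + 2.75e-4*19376.64 + 0.003 = 41.757

41.757 dB/km


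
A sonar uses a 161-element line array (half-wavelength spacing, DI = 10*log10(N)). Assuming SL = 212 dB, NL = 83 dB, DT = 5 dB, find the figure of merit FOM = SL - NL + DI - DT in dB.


Step 1: DI = 10*log10(161) = 22.07 dB
Step 2: FOM = SL - NL + DI - DT = 212 - 83 + 22.07 - 5 = 146.07

146.07 dB


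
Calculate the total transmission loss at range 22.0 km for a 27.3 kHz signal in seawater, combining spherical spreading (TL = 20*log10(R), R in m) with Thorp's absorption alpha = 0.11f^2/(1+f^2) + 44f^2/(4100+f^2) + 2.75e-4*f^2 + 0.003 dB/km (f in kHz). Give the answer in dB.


Step 1 (Thorp): alpha = 0.11*745.29/(1+745.29) + 44*745.29/(4100+745.29) + 2.75e-4*745.29 + 0.003 = 7.0858 dB/km
Step 2: TL_spread = 20*log10(22000) = 86.85 dB
Step 3: TL_abs = alpha*R = 7.0858 * 22.0 = 155.89 dB
Step 4: TL_total = 86.85 + 155.89 = 242.74

242.74 dB


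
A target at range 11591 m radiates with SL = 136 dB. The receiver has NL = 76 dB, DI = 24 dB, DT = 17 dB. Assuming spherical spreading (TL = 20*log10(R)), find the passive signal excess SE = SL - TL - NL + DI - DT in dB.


Step 1: TL = 20*log10(11591) = 81.28 dB
Step 2: SE = 136 - 81.28 - 76 + 24 - 17 = -14.28

-14.28 dB


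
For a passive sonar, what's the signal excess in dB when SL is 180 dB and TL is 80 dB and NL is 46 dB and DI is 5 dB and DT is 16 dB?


SE = SL - TL - NL + DI - DT = 180 - 80 - 46 + 5 - 16 = 43

43 dB


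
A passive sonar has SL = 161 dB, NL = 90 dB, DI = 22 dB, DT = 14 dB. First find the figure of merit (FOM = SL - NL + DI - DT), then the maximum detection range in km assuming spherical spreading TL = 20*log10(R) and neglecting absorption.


Step 1: FOM = SL - NL + DI - DT = 161 - 90 + 22 - 14 = 79 dB
Step 2: at max range FOM = TL = 20*log10(R), so R = 10^(79/20) = 8912.51 m = 8.91 km

8.91 km


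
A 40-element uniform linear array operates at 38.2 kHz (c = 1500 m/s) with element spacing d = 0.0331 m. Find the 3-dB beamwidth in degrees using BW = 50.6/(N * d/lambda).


1.5 deg


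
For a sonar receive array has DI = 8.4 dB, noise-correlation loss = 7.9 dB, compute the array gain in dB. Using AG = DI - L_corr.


AG = DI - L_corr = 8.4 - 7.9 = 0.5

0.5 dB


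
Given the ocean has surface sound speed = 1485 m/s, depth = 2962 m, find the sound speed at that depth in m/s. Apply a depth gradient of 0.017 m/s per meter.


c = 1485 + 0.017 * 2962 = 1535.354

1535.354 m/s


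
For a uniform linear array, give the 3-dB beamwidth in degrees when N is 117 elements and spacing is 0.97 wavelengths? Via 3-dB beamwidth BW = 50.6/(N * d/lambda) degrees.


BW = 50.6 / (117 * 0.97) = 50.6 / 113.49 = 0.45

0.45 deg


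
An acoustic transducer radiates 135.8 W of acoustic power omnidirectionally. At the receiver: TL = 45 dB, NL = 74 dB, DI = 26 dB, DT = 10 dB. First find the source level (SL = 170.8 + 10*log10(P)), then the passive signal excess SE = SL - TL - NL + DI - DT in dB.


Step 1: SL = 170.8 + 10*log10(135.8) = 192.13 dB
Step 2: SE = SL - TL - NL + DI - DT = 192.13 - 45 - 74 + 26 - 10 = 89.13

89.13 dB


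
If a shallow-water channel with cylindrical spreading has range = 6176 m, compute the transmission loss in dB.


TL = 10*log10(6176) = 37.91

37.91 dB


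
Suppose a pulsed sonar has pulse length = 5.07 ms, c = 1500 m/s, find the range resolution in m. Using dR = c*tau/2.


dR = c*tau/2 = 1500 * 5.07e-3 / 2 = 3.8025

3.8025 m


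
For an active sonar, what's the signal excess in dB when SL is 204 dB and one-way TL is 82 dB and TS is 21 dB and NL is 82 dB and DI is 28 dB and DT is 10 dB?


SE = SL - 2*TL + TS - NL + DI - DT = 204 - 2*82 + (21) - 82 + 28 - 10 = -3

-3 dB


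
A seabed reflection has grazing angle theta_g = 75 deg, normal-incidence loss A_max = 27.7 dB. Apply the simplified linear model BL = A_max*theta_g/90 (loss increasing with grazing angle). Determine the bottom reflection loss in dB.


23.08 dB


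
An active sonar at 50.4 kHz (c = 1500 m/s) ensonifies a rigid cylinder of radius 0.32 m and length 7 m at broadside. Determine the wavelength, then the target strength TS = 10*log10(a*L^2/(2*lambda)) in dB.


Step 1: lambda = c/f = 1500/50400 = 0.02976 m
Step 2: TS = 10*log10(a*L^2/(2*lambda)) = 10*log10(0.32*7^2/(2*0.02976)) = 24.21

24.21 dB


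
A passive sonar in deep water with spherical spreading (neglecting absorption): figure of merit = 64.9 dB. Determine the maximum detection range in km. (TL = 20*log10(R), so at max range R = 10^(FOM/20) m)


1.76 km


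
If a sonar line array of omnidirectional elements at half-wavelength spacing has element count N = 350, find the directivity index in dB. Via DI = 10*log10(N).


DI = 10*log10(350) = 25.44

25.44 dB


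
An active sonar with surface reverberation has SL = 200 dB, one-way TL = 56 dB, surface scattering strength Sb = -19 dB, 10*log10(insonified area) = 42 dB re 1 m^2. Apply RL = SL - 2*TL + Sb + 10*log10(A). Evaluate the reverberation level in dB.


111 dB


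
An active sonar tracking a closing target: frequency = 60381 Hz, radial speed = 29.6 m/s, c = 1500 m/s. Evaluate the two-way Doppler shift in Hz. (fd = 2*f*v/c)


fd = 2*f*v/c = 2 * 60381 * 29.6 / 1500 = 2383.04

2383.04 Hz


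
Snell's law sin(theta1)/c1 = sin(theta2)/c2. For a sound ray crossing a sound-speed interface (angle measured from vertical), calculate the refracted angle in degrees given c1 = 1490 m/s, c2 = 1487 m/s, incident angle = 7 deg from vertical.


sin(theta2) = (c2/c1)*sin(theta1) = (1487/1490)*sin(7 deg) = 0.12162
theta2 = arcsin(0.12162) = 6.99

6.99 deg


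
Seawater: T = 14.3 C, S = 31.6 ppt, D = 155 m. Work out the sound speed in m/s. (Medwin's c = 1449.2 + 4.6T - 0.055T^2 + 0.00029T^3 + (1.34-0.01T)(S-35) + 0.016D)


c = 1449.2 + 4.6*14.3 - 0.055*14.3^2 + 0.00029*14.3^3 + (1.34 - 0.01*14.3)*(31.6 - 35) + 0.016*155 = 1502.99

1502.99 m/s


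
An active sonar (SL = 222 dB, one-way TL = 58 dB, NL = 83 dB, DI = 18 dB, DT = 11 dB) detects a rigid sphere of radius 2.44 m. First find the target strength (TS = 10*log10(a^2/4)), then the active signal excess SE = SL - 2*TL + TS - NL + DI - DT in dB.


Step 1: TS = 10*log10(2.44^2/4) = 1.73 dB
Step 2: SE = SL - 2*TL + TS - NL + DI - DT = 222 - 2*58 + (1.73) - 83 + 18 - 11 = 31.73

31.73 dB


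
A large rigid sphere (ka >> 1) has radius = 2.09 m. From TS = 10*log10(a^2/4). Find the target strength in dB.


TS = 10*log10(2.09^2 / 4) = 10*log10(1.092025) = 0.38

0.38 dB


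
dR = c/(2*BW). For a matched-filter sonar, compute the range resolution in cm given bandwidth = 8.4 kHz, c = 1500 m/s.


8.93 cm


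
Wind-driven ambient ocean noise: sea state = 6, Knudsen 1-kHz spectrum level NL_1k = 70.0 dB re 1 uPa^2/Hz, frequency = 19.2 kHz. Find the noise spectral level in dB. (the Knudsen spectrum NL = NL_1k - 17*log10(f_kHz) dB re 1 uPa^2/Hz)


48.18 dB


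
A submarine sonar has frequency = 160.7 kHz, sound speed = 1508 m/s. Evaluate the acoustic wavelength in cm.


lambda = c/f = 1508 / 160700 = 0.0094 m = 0.94 cm

0.94 cm


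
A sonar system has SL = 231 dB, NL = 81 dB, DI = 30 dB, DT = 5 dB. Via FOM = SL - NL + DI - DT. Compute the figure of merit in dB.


175 dB


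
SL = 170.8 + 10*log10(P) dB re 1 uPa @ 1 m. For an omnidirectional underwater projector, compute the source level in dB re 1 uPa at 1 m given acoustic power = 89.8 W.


SL = 170.8 + 10*log10(89.8) = 170.8 + 19.53 = 190.33

190.33 dB


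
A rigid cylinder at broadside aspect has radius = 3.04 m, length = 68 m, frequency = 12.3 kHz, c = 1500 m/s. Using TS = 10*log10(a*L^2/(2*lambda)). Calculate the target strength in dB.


lambda = 1500/12300 = 0.12195 m
TS = 10*log10(3.04*68^2/(2*0.12195)) = 47.61

47.61 dB


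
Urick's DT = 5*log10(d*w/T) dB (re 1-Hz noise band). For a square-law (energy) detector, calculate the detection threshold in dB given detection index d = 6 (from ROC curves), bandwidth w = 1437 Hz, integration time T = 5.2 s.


16.1 dB


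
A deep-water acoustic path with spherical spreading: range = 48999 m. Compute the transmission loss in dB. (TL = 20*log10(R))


93.8 dB


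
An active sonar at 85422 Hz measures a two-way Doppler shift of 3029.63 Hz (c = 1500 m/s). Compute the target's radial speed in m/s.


From fd = 2*f*v/c, v = c*fd/(2*f) = 1500 * 3029.63 / (2*85422) = 26.6

26.6 m/s


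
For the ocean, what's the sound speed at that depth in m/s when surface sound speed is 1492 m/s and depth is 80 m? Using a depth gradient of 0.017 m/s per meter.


1493.36 m/s


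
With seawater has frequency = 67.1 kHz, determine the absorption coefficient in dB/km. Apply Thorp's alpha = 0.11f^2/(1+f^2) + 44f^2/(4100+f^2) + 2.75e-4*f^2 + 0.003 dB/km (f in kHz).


f^2 = 4502.41
alpha = 0.11*4502.41/(1+4502.41) + 44*4502.41/(4100+4502.41) + 2.75e-4*4502.41 + 0.003 = 24.38

24.38 dB/km


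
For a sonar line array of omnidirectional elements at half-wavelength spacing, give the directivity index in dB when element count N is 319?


DI = 10*log10(319) = 25.04

25.04 dB


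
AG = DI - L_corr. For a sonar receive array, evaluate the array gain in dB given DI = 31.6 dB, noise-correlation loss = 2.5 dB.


AG = DI - L_corr = 31.6 - 2.5 = 29.1

29.1 dB


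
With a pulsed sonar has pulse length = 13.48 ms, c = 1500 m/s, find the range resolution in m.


dR = c*tau/2 = 1500 * 13.48e-3 / 2 = 10.11

10.11 m


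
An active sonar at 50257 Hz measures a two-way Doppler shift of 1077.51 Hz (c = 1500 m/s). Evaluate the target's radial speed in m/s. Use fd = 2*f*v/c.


From fd = 2*f*v/c, v = c*fd/(2*f) = 1500 * 1077.51 / (2*50257) = 16.08

16.08 m/s


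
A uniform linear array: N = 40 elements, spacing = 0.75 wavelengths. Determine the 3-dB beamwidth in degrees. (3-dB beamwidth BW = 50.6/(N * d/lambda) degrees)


BW = 50.6 / (40 * 0.75) = 50.6 / 30.0 = 1.69

1.69 deg


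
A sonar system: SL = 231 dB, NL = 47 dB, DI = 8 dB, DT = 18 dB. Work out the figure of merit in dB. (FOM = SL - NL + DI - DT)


174 dB


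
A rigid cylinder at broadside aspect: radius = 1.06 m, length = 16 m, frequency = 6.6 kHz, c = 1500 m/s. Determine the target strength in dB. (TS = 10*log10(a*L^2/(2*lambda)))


lambda = 1500/6600 = 0.22727 m
TS = 10*log10(1.06*16^2/(2*0.22727)) = 27.76

27.76 dB


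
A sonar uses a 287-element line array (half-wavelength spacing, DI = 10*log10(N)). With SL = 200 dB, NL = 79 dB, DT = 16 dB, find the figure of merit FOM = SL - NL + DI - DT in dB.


Step 1: DI = 10*log10(287) = 24.58 dB
Step 2: FOM = SL - NL + DI - DT = 200 - 79 + 24.58 - 16 = 129.58

129.58 dB


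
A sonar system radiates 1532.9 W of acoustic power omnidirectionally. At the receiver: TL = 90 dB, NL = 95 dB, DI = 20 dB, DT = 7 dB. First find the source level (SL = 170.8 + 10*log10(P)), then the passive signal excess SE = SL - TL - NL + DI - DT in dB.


Step 1: SL = 170.8 + 10*log10(1532.9) = 202.66 dB
Step 2: SE = SL - TL - NL + DI - DT = 202.66 - 90 - 95 + 20 - 7 = 30.66

30.66 dB


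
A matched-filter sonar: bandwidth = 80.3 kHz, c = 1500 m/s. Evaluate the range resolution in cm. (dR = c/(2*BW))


dR = c/(2*BW) = 1500 / (2 * 80.3e3) = 0.0093 m = 0.93 cm

0.93 cm


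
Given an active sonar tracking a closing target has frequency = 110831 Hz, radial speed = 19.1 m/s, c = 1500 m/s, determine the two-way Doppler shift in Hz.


2822.5 Hz


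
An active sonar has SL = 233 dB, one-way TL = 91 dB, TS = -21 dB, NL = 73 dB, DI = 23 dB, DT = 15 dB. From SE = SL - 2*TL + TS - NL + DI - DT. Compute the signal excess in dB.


SE = SL - 2*TL + TS - NL + DI - DT = 233 - 2*91 + (-21) - 73 + 23 - 15 = -35

-35 dB


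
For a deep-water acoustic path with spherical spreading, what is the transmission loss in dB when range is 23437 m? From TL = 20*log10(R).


TL = 20*log10(23437) = 87.4

87.4 dB


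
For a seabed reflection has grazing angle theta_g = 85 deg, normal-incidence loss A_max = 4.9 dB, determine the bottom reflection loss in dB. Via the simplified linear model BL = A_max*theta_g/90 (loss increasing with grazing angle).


4.63 dB


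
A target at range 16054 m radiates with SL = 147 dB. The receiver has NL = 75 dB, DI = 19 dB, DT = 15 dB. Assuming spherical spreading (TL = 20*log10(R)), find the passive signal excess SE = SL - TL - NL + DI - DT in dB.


-8.11 dB


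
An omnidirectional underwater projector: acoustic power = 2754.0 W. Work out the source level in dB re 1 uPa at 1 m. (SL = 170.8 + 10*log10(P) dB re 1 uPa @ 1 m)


SL = 170.8 + 10*log10(2754.0) = 170.8 + 34.4 = 205.2

205.2 dB


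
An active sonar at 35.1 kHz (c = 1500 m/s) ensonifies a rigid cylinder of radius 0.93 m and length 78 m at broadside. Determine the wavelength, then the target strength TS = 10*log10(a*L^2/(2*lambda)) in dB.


Step 1: lambda = c/f = 1500/35100 = 0.04274 m
Step 2: TS = 10*log10(a*L^2/(2*lambda)) = 10*log10(0.93*78^2/(2*0.04274)) = 48.21

48.21 dB


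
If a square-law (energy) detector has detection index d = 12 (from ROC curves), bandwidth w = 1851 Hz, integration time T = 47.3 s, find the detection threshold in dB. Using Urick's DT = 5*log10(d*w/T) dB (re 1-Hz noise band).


13.36 dB


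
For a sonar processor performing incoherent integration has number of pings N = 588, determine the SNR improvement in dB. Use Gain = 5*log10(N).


Gain = 5*log10(588) = 13.85

13.85 dB


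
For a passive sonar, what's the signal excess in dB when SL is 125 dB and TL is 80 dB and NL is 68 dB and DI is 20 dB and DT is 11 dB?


SE = SL - TL - NL + DI - DT = 125 - 80 - 68 + 20 - 11 = -14

-14 dB


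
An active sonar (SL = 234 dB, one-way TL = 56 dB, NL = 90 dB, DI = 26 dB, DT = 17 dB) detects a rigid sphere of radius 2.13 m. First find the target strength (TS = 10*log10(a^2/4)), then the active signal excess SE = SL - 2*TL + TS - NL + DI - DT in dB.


Step 1: TS = 10*log10(2.13^2/4) = 0.55 dB
Step 2: SE = SL - 2*TL + TS - NL + DI - DT = 234 - 2*56 + (0.55) - 90 + 26 - 17 = 41.55

41.55 dB


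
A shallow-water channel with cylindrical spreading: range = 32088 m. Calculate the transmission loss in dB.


45.06 dB


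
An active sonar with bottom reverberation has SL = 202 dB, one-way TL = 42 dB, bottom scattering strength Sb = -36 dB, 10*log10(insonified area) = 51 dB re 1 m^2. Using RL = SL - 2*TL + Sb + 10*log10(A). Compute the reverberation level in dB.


RL = SL - 2*TL + Sb + 10*log10(A) = 202 - 2*42 + (-36) + 51 = 133

133 dB


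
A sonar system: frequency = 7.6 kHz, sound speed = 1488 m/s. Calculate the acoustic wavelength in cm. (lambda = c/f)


19.58 cm


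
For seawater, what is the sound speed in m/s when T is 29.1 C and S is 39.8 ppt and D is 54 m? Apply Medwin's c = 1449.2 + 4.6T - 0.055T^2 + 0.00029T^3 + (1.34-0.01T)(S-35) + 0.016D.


1549.53 m/s


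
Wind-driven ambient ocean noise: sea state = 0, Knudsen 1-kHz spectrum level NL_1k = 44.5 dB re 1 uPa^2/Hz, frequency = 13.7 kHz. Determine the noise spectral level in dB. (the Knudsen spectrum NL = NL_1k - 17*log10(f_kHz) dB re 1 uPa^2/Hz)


NL = NL_1k - 17*log10(f_kHz) = 44.5 - 17*log10(13.7) = 44.5 - (19.32) = 25.18

25.18 dB


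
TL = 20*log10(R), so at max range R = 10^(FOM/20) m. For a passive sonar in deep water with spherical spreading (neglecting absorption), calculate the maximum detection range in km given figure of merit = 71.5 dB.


At max range FOM = TL, so 20*log10(R) = 71.5
R = 10^(71.5/20) = 3758.37 m = 3.76 km

3.76 km


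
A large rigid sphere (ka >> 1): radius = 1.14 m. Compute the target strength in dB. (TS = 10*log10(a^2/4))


-4.88 dB


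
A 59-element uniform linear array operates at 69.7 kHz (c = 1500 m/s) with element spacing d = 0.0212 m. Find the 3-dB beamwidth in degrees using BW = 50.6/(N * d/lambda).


Step 1: lambda = 1500/69700 = 0.02152 m
Step 2: d/lambda = 0.0212/0.02152 = 0.9851
Step 3: BW = 50.6/(N * d/lambda) = 50.6/(59 * 0.9851) = 0.87

0.87 deg


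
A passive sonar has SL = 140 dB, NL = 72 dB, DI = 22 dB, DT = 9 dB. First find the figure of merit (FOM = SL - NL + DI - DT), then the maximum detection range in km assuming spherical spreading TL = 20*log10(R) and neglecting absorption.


Step 1: FOM = SL - NL + DI - DT = 140 - 72 + 22 - 9 = 81 dB
Step 2: at max range FOM = TL = 20*log10(R), so R = 10^(81/20) = 11220.18 m = 11.22 km

11.22 km


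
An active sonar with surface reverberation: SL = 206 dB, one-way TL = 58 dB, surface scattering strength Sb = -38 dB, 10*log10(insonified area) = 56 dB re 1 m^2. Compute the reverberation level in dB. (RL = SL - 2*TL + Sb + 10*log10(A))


RL = SL - 2*TL + Sb + 10*log10(A) = 206 - 2*58 + (-38) + 56 = 108

108 dB


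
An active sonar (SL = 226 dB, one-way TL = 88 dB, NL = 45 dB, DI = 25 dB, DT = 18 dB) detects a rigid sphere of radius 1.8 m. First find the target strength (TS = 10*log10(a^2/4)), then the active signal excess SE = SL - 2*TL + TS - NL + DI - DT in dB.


Step 1: TS = 10*log10(1.8^2/4) = -0.92 dB
Step 2: SE = SL - 2*TL + TS - NL + DI - DT = 226 - 2*88 + (-0.92) - 45 + 25 - 18 = 11.08

11.08 dB


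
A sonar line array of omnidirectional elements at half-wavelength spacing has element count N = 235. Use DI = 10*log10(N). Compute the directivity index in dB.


23.71 dB


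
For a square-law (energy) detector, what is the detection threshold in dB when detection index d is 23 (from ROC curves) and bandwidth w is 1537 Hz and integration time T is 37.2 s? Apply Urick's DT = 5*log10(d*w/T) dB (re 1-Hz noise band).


14.89 dB


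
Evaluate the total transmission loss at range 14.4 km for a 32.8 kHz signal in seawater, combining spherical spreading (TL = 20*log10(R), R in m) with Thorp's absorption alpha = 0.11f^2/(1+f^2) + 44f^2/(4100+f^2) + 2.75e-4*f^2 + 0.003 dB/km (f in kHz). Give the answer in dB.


Step 1 (Thorp): alpha = 0.11*1075.84/(1+1075.84) + 44*1075.84/(4100+1075.84) + 2.75e-4*1075.84 + 0.003 = 9.5545 dB/km
Step 2: TL_spread = 20*log10(14400) = 83.17 dB
Step 3: TL_abs = alpha*R = 9.5545 * 14.4 = 137.58 dB
Step 4: TL_total = 83.17 + 137.58 = 220.75

220.75 dB


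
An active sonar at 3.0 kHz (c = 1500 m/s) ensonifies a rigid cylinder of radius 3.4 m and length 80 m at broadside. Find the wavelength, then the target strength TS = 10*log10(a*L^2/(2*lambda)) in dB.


Step 1: lambda = c/f = 1500/3000 = 0.5 m
Step 2: TS = 10*log10(a*L^2/(2*lambda)) = 10*log10(3.4*80^2/(2*0.5)) = 43.38

43.38 dB


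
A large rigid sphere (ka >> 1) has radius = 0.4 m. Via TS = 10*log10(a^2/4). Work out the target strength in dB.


TS = 10*log10(0.4^2 / 4) = 10*log10(0.04) = -13.98

-13.98 dB


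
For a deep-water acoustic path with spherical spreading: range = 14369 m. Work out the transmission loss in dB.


TL = 20*log10(14369) = 83.15

83.15 dB


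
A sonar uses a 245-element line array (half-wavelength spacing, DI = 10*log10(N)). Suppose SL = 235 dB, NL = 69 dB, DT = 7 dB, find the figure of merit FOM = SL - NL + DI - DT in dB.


182.89 dB


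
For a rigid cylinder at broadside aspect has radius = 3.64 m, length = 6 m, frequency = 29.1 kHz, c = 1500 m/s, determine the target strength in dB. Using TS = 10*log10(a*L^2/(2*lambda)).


lambda = 1500/29100 = 0.05155 m
TS = 10*log10(3.64*6^2/(2*0.05155)) = 31.04

31.04 dB


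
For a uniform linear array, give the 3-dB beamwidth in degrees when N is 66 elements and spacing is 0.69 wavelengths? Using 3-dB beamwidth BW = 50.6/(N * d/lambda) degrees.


BW = 50.6 / (66 * 0.69) = 50.6 / 45.54 = 1.11

1.11 deg


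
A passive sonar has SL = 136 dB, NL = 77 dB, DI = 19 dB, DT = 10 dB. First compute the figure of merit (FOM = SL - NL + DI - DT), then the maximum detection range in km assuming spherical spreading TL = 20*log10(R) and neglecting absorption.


Step 1: FOM = SL - NL + DI - DT = 136 - 77 + 19 - 10 = 68 dB
Step 2: at max range FOM = TL = 20*log10(R), so R = 10^(68/20) = 2511.89 m = 2.51 km

2.51 km


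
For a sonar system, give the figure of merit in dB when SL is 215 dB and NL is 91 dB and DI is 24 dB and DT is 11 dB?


137 dB


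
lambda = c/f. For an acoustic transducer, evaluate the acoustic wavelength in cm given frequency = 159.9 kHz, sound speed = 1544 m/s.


0.97 cm


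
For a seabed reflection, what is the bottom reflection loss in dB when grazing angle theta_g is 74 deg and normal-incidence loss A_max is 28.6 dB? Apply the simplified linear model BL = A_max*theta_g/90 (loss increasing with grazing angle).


23.52 dB


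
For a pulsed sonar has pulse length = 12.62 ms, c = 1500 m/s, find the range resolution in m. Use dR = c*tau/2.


dR = c*tau/2 = 1500 * 12.62e-3 / 2 = 9.465

9.465 m


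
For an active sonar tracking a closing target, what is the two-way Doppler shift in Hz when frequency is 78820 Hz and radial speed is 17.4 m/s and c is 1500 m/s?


fd = 2*f*v/c = 2 * 78820 * 17.4 / 1500 = 1828.62

1828.62 Hz


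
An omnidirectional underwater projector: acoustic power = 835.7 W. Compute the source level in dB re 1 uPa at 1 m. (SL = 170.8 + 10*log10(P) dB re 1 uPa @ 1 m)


SL = 170.8 + 10*log10(835.7) = 170.8 + 29.22 = 200.02

200.02 dB


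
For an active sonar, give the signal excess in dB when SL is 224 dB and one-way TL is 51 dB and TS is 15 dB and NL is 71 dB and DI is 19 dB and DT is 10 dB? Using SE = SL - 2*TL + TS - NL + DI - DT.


75 dB


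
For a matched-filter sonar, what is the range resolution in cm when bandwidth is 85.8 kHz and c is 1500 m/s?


dR = c/(2*BW) = 1500 / (2 * 85.8e3) = 0.0087 m = 0.87 cm

0.87 cm


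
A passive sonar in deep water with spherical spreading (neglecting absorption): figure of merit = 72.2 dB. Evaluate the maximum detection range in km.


At max range FOM = TL, so 20*log10(R) = 72.2
R = 10^(72.2/20) = 4073.8 m = 4.07 km

4.07 km


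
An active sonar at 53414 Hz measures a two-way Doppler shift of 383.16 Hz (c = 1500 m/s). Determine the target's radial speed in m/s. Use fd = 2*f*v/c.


From fd = 2*f*v/c, v = c*fd/(2*f) = 1500 * 383.16 / (2*53414) = 5.38

5.38 m/s


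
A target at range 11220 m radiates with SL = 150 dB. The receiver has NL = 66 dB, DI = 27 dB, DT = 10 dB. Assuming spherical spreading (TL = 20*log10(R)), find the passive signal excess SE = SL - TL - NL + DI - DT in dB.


Step 1: TL = 20*log10(11220) = 81.0 dB
Step 2: SE = 150 - 81.0 - 66 + 27 - 10 = 20.0

20.0 dB


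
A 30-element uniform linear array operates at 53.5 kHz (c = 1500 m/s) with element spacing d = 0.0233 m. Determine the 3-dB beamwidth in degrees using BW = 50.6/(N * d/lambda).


Step 1: lambda = 1500/53500 = 0.02804 m
Step 2: d/lambda = 0.0233/0.02804 = 0.831
Step 3: BW = 50.6/(N * d/lambda) = 50.6/(30 * 0.831) = 2.03

2.03 deg


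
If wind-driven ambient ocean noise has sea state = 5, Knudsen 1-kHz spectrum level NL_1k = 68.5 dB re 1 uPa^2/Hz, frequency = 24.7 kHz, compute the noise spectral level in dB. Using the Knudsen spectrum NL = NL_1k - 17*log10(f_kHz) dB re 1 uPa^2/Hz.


NL = NL_1k - 17*log10(f_kHz) = 68.5 - 17*log10(24.7) = 68.5 - (23.68) = 44.82

44.82 dB


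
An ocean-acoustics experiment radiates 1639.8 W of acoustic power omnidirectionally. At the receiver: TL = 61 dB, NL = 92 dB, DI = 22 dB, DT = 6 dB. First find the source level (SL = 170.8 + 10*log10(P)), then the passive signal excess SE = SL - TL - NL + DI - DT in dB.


Step 1: SL = 170.8 + 10*log10(1639.8) = 202.95 dB
Step 2: SE = SL - TL - NL + DI - DT = 202.95 - 61 - 92 + 22 - 6 = 65.95

65.95 dB


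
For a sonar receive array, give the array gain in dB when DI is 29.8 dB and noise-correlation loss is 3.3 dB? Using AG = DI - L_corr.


26.5 dB


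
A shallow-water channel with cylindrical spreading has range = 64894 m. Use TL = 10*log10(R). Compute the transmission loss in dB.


TL = 10*log10(64894) = 48.12

48.12 dB


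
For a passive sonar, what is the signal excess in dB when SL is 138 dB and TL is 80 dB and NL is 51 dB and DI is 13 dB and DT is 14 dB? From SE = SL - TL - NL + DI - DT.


SE = SL - TL - NL + DI - DT = 138 - 80 - 51 + 13 - 14 = 6

6 dB


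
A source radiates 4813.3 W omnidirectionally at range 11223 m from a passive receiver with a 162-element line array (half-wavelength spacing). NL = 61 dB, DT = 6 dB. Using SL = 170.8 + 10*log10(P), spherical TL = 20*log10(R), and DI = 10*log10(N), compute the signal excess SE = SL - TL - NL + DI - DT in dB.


Step 1: SL = 170.8 + 10*log10(4813.3) = 207.62 dB
Step 2: TL = 20*log10(11223) = 81.0 dB
Step 3: DI = 10*log10(162) = 22.1 dB
Step 4: SE = SL - TL - NL + DI - DT = 207.62 - 81.0 - 61 + 22.1 - 6 = 81.72

81.72 dB


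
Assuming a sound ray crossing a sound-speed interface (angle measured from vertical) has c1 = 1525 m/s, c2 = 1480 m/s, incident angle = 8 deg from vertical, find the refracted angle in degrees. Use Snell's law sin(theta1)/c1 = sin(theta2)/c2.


sin(theta2) = (c2/c1)*sin(theta1) = (1480/1525)*sin(8 deg) = 0.13507
theta2 = arcsin(0.13507) = 7.76

7.76 deg


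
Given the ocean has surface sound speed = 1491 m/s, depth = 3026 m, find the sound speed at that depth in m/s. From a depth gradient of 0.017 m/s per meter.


c = 1491 + 0.017 * 3026 = 1542.442

1542.442 m/s


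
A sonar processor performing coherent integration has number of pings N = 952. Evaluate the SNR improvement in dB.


Gain = 10*log10(952) = 29.79

29.79 dB


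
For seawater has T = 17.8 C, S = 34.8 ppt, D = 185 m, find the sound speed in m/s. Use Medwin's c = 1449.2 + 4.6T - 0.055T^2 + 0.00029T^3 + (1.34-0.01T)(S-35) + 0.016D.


c = 1449.2 + 4.6*17.8 - 0.055*17.8^2 + 0.00029*17.8^3 + (1.34 - 0.01*17.8)*(34.8 - 35) + 0.016*185 = 1518.02

1518.02 m/s


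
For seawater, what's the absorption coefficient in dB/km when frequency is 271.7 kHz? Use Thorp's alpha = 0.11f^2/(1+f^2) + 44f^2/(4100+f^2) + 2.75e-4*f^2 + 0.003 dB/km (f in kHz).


62.099 dB/km


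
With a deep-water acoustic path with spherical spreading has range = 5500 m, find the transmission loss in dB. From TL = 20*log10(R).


TL = 20*log10(5500) = 74.81

74.81 dB


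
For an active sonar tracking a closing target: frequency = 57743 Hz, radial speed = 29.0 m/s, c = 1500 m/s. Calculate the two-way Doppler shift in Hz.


fd = 2*f*v/c = 2 * 57743 * 29.0 / 1500 = 2232.73

2232.73 Hz


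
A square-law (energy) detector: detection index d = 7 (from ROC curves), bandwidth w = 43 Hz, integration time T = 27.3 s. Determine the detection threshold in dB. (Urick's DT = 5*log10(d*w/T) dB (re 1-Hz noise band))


5.21 dB


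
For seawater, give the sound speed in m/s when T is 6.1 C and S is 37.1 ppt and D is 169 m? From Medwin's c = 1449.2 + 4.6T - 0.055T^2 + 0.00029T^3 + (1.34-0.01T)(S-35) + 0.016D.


c = 1449.2 + 4.6*6.1 - 0.055*6.1^2 + 0.00029*6.1^3 + (1.34 - 0.01*6.1)*(37.1 - 35) + 0.016*169 = 1480.67

1480.67 m/s


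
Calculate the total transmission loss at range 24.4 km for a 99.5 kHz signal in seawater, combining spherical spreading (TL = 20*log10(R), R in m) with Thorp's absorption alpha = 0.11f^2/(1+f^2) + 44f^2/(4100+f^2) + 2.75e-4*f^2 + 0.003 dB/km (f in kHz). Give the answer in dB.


916.13 dB


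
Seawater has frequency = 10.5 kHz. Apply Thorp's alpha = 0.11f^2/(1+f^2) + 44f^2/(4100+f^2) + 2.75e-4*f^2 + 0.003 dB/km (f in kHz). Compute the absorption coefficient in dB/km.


f^2 = 110.25
alpha = 0.11*110.25/(1+110.25) + 44*110.25/(4100+110.25) + 2.75e-4*110.25 + 0.003 = 1.295

1.295 dB/km


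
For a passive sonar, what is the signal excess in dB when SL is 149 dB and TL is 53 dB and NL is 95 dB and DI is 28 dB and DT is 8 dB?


SE = SL - TL - NL + DI - DT = 149 - 53 - 95 + 28 - 8 = 21

21 dB


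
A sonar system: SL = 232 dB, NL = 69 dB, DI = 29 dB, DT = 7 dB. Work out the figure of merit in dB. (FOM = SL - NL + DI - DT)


185 dB


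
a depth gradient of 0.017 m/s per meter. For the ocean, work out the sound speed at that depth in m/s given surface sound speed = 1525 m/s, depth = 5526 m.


c = 1525 + 0.017 * 5526 = 1618.942

1618.942 m/s


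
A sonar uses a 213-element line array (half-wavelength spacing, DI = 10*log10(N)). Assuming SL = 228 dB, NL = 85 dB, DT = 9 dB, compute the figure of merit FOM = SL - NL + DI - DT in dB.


Step 1: DI = 10*log10(213) = 23.28 dB
Step 2: FOM = SL - NL + DI - DT = 228 - 85 + 23.28 - 9 = 157.28

157.28 dB


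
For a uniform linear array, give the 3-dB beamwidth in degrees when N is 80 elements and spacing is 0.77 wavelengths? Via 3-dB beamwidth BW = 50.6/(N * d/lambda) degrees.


BW = 50.6 / (80 * 0.77) = 50.6 / 61.6 = 0.82

0.82 deg


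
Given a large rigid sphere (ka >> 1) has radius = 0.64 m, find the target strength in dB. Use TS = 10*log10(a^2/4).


TS = 10*log10(0.64^2 / 4) = 10*log10(0.1024) = -9.9

-9.9 dB


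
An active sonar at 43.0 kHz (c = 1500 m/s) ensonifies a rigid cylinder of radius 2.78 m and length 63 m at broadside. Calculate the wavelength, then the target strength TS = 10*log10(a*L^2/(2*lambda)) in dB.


Step 1: lambda = c/f = 1500/43000 = 0.03488 m
Step 2: TS = 10*log10(a*L^2/(2*lambda)) = 10*log10(2.78*63^2/(2*0.03488)) = 51.99

51.99 dB


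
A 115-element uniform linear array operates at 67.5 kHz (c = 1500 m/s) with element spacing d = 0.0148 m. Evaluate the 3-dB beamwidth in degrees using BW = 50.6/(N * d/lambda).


Step 1: lambda = 1500/67500 = 0.02222 m
Step 2: d/lambda = 0.0148/0.02222 = 0.6661
Step 3: BW = 50.6/(N * d/lambda) = 50.6/(115 * 0.6661) = 0.66

0.66 deg


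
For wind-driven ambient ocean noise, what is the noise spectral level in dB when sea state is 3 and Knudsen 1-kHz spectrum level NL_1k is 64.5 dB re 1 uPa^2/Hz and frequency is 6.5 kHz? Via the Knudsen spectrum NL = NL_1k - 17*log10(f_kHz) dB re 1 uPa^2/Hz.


NL = NL_1k - 17*log10(f_kHz) = 64.5 - 17*log10(6.5) = 64.5 - (13.82) = 50.68

50.68 dB


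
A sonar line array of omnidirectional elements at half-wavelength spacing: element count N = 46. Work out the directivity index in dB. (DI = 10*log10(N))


DI = 10*log10(46) = 16.63

16.63 dB


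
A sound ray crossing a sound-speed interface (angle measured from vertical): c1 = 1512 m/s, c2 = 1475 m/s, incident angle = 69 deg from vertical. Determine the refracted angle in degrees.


65.61 deg


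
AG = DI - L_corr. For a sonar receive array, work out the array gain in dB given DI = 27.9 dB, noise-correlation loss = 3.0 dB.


24.9 dB


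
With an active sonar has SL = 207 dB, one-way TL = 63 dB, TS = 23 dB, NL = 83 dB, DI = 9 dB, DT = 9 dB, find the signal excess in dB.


21 dB


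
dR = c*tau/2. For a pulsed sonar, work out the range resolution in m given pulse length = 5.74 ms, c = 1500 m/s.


dR = c*tau/2 = 1500 * 5.74e-3 / 2 = 4.305

4.305 m


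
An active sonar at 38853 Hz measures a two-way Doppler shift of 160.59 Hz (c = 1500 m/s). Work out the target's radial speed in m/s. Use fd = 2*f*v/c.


From fd = 2*f*v/c, v = c*fd/(2*f) = 1500 * 160.59 / (2*38853) = 3.1

3.1 m/s


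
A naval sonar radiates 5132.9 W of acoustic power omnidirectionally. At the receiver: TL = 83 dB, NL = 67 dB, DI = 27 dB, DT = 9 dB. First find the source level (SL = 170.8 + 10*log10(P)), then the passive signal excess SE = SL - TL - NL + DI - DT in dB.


Step 1: SL = 170.8 + 10*log10(5132.9) = 207.9 dB
Step 2: SE = SL - TL - NL + DI - DT = 207.9 - 83 - 67 + 27 - 9 = 75.9

75.9 dB


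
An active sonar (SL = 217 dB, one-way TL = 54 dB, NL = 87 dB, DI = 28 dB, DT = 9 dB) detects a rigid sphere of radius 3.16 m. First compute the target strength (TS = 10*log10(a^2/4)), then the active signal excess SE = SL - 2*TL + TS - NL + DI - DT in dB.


Step 1: TS = 10*log10(3.16^2/4) = 3.97 dB
Step 2: SE = SL - 2*TL + TS - NL + DI - DT = 217 - 2*54 + (3.97) - 87 + 28 - 9 = 44.97

44.97 dB


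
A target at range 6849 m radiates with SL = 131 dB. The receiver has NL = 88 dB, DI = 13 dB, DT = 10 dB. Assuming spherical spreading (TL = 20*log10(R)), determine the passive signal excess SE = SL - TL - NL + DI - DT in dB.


-30.71 dB


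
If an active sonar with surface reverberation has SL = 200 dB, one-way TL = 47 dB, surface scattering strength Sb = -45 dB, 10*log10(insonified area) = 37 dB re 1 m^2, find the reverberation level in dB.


RL = SL - 2*TL + Sb + 10*log10(A) = 200 - 2*47 + (-45) + 37 = 98

98 dB


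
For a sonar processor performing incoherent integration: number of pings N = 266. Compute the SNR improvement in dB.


12.12 dB


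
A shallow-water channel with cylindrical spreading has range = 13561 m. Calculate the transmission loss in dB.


TL = 10*log10(13561) = 41.32

41.32 dB


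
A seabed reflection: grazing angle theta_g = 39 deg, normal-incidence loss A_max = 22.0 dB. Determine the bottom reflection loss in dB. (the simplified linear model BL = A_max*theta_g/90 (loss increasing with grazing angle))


BL = A_max * theta_g / 90 = 22.0 * 39 / 90 = 9.53

9.53 dB


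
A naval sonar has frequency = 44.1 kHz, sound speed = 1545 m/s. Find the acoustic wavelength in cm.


3.5 cm


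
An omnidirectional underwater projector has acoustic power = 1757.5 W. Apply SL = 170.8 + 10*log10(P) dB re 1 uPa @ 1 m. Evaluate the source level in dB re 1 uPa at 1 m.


SL = 170.8 + 10*log10(1757.5) = 170.8 + 32.45 = 203.25

203.25 dB


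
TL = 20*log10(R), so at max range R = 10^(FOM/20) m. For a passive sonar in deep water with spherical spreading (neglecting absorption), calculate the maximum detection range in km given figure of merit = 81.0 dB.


At max range FOM = TL, so 20*log10(R) = 81.0
R = 10^(81.0/20) = 11220.18 m = 11.22 km

11.22 km


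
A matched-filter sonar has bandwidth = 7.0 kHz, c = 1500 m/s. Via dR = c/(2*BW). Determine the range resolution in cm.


dR = c/(2*BW) = 1500 / (2 * 7.0e3) = 0.1071 m = 10.71 cm

10.71 cm


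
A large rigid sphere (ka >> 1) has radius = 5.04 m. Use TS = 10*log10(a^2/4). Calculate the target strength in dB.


TS = 10*log10(5.04^2 / 4) = 10*log10(6.3504) = 8.03

8.03 dB


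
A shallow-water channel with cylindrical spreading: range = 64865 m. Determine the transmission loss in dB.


48.12 dB


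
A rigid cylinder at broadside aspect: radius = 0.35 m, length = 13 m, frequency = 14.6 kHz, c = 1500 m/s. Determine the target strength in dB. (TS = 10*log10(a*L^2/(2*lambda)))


lambda = 1500/14600 = 0.10274 m
TS = 10*log10(0.35*13^2/(2*0.10274)) = 24.59

24.59 dB


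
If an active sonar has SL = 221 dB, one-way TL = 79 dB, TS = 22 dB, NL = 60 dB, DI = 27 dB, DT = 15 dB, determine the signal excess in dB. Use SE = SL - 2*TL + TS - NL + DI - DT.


SE = SL - 2*TL + TS - NL + DI - DT = 221 - 2*79 + (22) - 60 + 27 - 15 = 37

37 dB


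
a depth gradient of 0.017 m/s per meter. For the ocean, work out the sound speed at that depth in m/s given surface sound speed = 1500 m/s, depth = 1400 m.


c = 1500 + 0.017 * 1400 = 1523.8

1523.8 m/s


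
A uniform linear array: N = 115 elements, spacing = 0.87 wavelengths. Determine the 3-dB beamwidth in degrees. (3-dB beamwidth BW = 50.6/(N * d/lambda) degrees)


0.51 deg


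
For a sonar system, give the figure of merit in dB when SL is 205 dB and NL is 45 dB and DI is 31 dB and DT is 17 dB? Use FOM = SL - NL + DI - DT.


174 dB


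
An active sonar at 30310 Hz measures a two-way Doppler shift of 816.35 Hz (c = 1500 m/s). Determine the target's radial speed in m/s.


From fd = 2*f*v/c, v = c*fd/(2*f) = 1500 * 816.35 / (2*30310) = 20.2

20.2 m/s


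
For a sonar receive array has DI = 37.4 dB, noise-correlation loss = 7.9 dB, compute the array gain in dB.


AG = DI - L_corr = 37.4 - 7.9 = 29.5

29.5 dB


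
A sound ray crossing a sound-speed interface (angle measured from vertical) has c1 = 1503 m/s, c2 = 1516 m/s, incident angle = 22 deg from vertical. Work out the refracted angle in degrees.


sin(theta2) = (c2/c1)*sin(theta1) = (1516/1503)*sin(22 deg) = 0.37785
theta2 = arcsin(0.37785) = 22.2

22.2 deg


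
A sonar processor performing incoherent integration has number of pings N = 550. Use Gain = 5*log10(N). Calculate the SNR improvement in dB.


Gain = 5*log10(550) = 13.7

13.7 dB


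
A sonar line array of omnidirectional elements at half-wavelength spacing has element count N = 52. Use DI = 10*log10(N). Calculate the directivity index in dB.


17.16 dB


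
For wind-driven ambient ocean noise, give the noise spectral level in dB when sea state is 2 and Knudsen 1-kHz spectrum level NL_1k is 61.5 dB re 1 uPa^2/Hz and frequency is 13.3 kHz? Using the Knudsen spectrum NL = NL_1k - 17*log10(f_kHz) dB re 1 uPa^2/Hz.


42.39 dB


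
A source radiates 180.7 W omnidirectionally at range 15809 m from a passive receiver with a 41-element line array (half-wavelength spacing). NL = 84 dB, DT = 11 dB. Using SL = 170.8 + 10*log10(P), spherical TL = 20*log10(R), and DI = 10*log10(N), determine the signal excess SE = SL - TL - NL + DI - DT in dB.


Step 1: SL = 170.8 + 10*log10(180.7) = 193.37 dB
Step 2: TL = 20*log10(15809) = 83.98 dB
Step 3: DI = 10*log10(41) = 16.13 dB
Step 4: SE = SL - TL - NL + DI - DT = 193.37 - 83.98 - 84 + 16.13 - 11 = 30.52

30.52 dB


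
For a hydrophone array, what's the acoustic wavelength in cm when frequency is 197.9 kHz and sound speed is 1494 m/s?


lambda = c/f = 1494 / 197900 = 0.0075 m = 0.75 cm

0.75 cm


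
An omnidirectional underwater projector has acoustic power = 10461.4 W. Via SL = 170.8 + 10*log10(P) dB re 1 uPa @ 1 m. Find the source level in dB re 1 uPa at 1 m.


211.0 dB


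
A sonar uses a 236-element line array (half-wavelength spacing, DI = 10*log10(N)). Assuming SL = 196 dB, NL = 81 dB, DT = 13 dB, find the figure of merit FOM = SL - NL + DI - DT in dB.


125.73 dB
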